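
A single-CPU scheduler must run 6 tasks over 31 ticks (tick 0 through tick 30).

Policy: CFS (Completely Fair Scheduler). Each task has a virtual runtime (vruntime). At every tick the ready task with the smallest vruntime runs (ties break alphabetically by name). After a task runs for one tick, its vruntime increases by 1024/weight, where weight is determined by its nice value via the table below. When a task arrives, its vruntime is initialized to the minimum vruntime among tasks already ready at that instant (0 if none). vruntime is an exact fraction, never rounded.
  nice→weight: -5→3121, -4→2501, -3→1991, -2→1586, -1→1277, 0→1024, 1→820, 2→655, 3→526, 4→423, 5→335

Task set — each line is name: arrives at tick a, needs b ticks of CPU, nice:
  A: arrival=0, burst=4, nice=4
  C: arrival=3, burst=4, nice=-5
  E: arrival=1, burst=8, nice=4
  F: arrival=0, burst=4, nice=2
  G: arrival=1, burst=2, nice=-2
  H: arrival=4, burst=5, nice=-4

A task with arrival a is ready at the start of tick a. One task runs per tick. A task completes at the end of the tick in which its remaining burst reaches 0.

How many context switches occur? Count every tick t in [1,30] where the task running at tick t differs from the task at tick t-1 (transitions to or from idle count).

context switches = 22

t=0: vr[A=0 F=0] → run A
t=1: vr[A=1024/423 E=0 F=0 G=0] → run E
t=2: vr[A=1024/423 E=1024/423 F=0 G=0] → run F
t=3: vr[A=1024/423 C=0 E=1024/423 F=1024/655 G=0] → run C
t=4: vr[A=1024/423 C=1024/3121 E=1024/423 F=1024/655 G=0 H=0] → run G
t=5: vr[A=1024/423 C=1024/3121 E=1024/423 F=1024/655 G=512/793 H=0] → run H
t=6: vr[A=1024/423 C=1024/3121 E=1024/423 F=1024/655 G=512/793 H=1024/2501] → run C
t=7: vr[A=1024/423 C=2048/3121 E=1024/423 F=1024/655 G=512/793 H=1024/2501] → run H
t=8: vr[A=1024/423 C=2048/3121 E=1024/423 F=1024/655 G=512/793 H=2048/2501] → run G
t=9: vr[A=1024/423 C=2048/3121 E=1024/423 F=1024/655 H=2048/2501] → run C
t=10: vr[A=1024/423 C=3072/3121 E=1024/423 F=1024/655 H=2048/2501] → run H
t=11: vr[A=1024/423 C=3072/3121 E=1024/423 F=1024/655 H=3072/2501] → run C
t=12: vr[A=1024/423 E=1024/423 F=1024/655 H=3072/2501] → run H
t=13: vr[A=1024/423 E=1024/423 F=1024/655 H=4096/2501] → run F
t=14: vr[A=1024/423 E=1024/423 F=2048/655 H=4096/2501] → run H
t=15: vr[A=1024/423 E=1024/423 F=2048/655] → run A
t=16: vr[A=2048/423 E=1024/423 F=2048/655] → run E
t=17: vr[A=2048/423 E=2048/423 F=2048/655] → run F
t=18: vr[A=2048/423 E=2048/423 F=3072/655] → run F
t=19: vr[A=2048/423 E=2048/423] → run A
t=20: vr[A=1024/141 E=2048/423] → run E
t=21: vr[A=1024/141 E=1024/141] → run A
t=22: vr[E=1024/141] → run E
t=23: vr[E=4096/423] → run E
t=24: vr[E=5120/423] → run E
t=25: vr[E=2048/141] → run E
t=26: vr[E=7168/423] → run E
t=27: (idle)
t=28: (idle)
t=29: (idle)
t=30: (idle)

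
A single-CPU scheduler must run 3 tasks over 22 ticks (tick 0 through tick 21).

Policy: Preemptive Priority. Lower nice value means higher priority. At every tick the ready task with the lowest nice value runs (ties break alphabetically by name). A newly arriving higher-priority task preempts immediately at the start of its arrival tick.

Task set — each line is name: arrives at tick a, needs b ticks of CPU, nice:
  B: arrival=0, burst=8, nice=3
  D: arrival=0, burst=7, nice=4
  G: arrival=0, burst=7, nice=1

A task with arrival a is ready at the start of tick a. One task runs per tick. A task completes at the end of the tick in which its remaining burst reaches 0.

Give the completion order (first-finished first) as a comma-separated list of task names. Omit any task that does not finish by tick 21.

t=0: ready={B,D,G} → run G
t=1: ready={B,D,G} → run G
t=2: ready={B,D,G} → run G
t=3: ready={B,D,G} → run G
t=4: ready={B,D,G} → run G
t=5: ready={B,D,G} → run G
t=6: ready={B,D,G} → run G
t=7: ready={B,D} → run B
t=8: ready={B,D} → run B
t=9: ready={B,D} → run B
t=10: ready={B,D} → run B
t=11: ready={B,D} → run B
t=12: ready={B,D} → run B
t=13: ready={B,D} → run B
t=14: ready={B,D} → run B
t=15: ready={D} → run D
t=16: ready={D} → run D
t=17: ready={D} → run D
t=18: ready={D} → run D
t=19: ready={D} → run D
t=20: ready={D} → run D
t=21: ready={D} → run D

completion order = G, B, D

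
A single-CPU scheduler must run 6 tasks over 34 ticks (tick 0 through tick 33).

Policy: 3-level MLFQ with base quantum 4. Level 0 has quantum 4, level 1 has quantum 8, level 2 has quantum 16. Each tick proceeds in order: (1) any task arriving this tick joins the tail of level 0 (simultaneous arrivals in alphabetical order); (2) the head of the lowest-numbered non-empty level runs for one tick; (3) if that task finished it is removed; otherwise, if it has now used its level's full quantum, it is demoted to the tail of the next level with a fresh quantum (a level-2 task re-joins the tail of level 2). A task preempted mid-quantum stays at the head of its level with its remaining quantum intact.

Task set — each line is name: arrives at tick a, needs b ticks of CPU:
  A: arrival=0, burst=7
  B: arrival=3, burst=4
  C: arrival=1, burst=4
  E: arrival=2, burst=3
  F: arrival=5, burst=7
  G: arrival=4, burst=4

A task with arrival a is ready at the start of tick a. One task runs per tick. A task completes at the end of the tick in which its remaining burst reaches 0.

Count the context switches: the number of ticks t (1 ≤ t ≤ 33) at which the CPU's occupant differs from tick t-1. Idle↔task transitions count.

context switches = 8

t=0: L0/L1/L2 = A/-/- → run A
t=1: L0/L1/L2 = AC/-/- → run A
t=2: L0/L1/L2 = ACE/-/- → run A
t=3: L0/L1/L2 = ACEB/-/- → run A
t=4: L0/L1/L2 = CEBG/A/- → run C
t=5: L0/L1/L2 = CEBGF/A/- → run C
t=6: L0/L1/L2 = CEBGF/A/- → run C
t=7: L0/L1/L2 = CEBGF/A/- → run C
t=8: L0/L1/L2 = EBGF/A/- → run E
t=9: L0/L1/L2 = EBGF/A/- → run E
t=10: L0/L1/L2 = EBGF/A/- → run E
t=11: L0/L1/L2 = BGF/A/- → run B
t=12: L0/L1/L2 = BGF/A/- → run B
t=13: L0/L1/L2 = BGF/A/- → run B
t=14: L0/L1/L2 = BGF/A/- → run B
t=15: L0/L1/L2 = GF/A/- → run G
t=16: L0/L1/L2 = GF/A/- → run G
t=17: L0/L1/L2 = GF/A/- → run G
t=18: L0/L1/L2 = GF/A/- → run G
t=19: L0/L1/L2 = F/A/- → run F
t=20: L0/L1/L2 = F/A/- → run F
t=21: L0/L1/L2 = F/A/- → run F
t=22: L0/L1/L2 = F/A/- → run F
t=23: L0/L1/L2 = -/AF/- → run A
t=24: L0/L1/L2 = -/AF/- → run A
t=25: L0/L1/L2 = -/AF/- → run A
t=26: L0/L1/L2 = -/F/- → run F
t=27: L0/L1/L2 = -/F/- → run F
t=28: L0/L1/L2 = -/F/- → run F
t=29: (idle)
t=30: (idle)
t=31: (idle)
t=32: (idle)
t=33: (idle)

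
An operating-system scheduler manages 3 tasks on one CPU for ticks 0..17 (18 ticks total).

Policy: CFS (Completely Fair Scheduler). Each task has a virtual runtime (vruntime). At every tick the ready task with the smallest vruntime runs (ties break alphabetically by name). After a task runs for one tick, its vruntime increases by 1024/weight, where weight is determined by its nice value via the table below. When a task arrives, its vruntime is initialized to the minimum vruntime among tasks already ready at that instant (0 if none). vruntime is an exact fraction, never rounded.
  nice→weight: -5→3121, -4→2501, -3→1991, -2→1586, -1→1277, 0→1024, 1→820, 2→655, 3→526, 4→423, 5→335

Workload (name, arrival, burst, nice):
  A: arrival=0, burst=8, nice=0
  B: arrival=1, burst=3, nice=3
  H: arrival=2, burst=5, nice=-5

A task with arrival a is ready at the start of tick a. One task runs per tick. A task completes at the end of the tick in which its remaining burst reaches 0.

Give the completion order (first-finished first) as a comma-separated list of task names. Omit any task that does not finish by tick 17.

completion order = H, B, A

t=0: vr[A=0] → run A
t=1: vr[A=1 B=1] → run A
t=2: vr[A=2 B=1 H=1] → run B
t=3: vr[A=2 B=775/263 H=1] → run H
t=4: vr[A=2 B=775/263 H=4145/3121] → run H
t=5: vr[A=2 B=775/263 H=5169/3121] → run H
t=6: vr[A=2 B=775/263 H=6193/3121] → run H
t=7: vr[A=2 B=775/263 H=7217/3121] → run A
t=8: vr[A=3 B=775/263 H=7217/3121] → run H
t=9: vr[A=3 B=775/263] → run B
t=10: vr[A=3 B=1287/263] → run A
t=11: vr[A=4 B=1287/263] → run A
t=12: vr[A=5 B=1287/263] → run B
t=13: vr[A=5] → run A
t=14: vr[A=6] → run A
t=15: vr[A=7] → run A
t=16: (idle)
t=17: (idle)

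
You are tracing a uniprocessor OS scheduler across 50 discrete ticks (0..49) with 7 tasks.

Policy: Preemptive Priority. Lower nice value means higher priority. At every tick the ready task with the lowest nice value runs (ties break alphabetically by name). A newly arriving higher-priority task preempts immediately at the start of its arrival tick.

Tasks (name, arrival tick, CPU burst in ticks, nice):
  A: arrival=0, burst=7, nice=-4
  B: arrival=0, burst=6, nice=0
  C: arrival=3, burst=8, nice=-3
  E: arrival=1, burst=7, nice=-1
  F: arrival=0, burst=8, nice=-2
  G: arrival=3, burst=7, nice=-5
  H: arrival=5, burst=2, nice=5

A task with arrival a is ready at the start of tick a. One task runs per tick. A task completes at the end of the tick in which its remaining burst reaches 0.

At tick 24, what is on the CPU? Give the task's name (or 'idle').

running at tick 24 = F

t=0: ready={A,B,F} → run A
t=1: ready={A,B,E,F} → run A
t=2: ready={A,B,E,F} → run A
t=3: ready={A,B,C,E,F,G} → run G
t=4: ready={A,B,C,E,F,G} → run G
t=5: ready={A,B,C,E,F,G,H} → run G
t=6: ready={A,B,C,E,F,G,H} → run G
t=7: ready={A,B,C,E,F,G,H} → run G
t=8: ready={A,B,C,E,F,G,H} → run G
t=9: ready={A,B,C,E,F,G,H} → run G
t=10: ready={A,B,C,E,F,H} → run A
t=11: ready={A,B,C,E,F,H} → run A
t=12: ready={A,B,C,E,F,H} → run A
t=13: ready={A,B,C,E,F,H} → run A
t=14: ready={B,C,E,F,H} → run C
t=15: ready={B,C,E,F,H} → run C
t=16: ready={B,C,E,F,H} → run C
t=17: ready={B,C,E,F,H} → run C
t=18: ready={B,C,E,F,H} → run C
t=19: ready={B,C,E,F,H} → run C
t=20: ready={B,C,E,F,H} → run C
t=21: ready={B,C,E,F,H} → run C
t=22: ready={B,E,F,H} → run F
t=23: ready={B,E,F,H} → run F
t=24: ready={B,E,F,H} → run F
t=25: ready={B,E,F,H} → run F
t=26: ready={B,E,F,H} → run F
t=27: ready={B,E,F,H} → run F
t=28: ready={B,E,F,H} → run F
t=29: ready={B,E,F,H} → run F
t=30: ready={B,E,H} → run E
t=31: ready={B,E,H} → run E
t=32: ready={B,E,H} → run E
t=33: ready={B,E,H} → run E
t=34: ready={B,E,H} → run E
t=35: ready={B,E,H} → run E
t=36: ready={B,E,H} → run E
t=37: ready={B,H} → run B
t=38: ready={B,H} → run B
t=39: ready={B,H} → run B
t=40: ready={B,H} → run B
t=41: ready={B,H} → run B
t=42: ready={B,H} → run B
t=43: ready={H} → run H
t=44: ready={H} → run H
t=45: (idle)
t=46: (idle)
t=47: (idle)
t=48: (idle)
t=49: (idle)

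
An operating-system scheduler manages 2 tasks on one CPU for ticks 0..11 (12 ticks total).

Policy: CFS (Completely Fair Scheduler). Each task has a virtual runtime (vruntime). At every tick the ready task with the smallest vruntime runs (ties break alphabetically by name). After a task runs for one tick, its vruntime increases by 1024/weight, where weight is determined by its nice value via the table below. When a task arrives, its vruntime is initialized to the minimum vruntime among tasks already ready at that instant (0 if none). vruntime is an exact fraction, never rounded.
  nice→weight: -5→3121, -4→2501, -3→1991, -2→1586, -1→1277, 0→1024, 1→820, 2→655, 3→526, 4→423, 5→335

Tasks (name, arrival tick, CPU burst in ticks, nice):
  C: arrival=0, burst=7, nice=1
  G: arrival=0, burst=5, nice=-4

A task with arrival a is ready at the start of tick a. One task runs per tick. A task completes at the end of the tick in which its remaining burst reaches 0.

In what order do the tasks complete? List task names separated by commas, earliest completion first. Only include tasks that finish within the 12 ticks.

completion order = G, C

t=0: vr[C=0 G=0] → run C
t=1: vr[C=256/205 G=0] → run G
t=2: vr[C=256/205 G=1024/2501] → run G
t=3: vr[C=256/205 G=2048/2501] → run G
t=4: vr[C=256/205 G=3072/2501] → run G
t=5: vr[C=256/205 G=4096/2501] → run C
t=6: vr[C=512/205 G=4096/2501] → run G
t=7: vr[C=512/205] → run C
t=8: vr[C=768/205] → run C
t=9: vr[C=1024/205] → run C
t=10: vr[C=256/41] → run C
t=11: vr[C=1536/205] → run C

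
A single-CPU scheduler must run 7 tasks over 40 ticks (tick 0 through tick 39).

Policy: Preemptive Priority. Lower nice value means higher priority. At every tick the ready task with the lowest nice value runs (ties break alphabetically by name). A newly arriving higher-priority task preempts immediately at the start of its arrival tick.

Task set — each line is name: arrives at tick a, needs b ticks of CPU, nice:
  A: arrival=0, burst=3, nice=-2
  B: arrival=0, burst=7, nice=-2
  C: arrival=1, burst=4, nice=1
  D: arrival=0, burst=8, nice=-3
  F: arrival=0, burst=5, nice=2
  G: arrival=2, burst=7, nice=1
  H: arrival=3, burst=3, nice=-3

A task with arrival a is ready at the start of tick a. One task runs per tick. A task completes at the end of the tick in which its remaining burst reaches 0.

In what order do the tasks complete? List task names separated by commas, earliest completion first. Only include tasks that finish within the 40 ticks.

t=0: ready={A,B,D,F} → run D
t=1: ready={A,B,C,D,F} → run D
t=2: ready={A,B,C,D,F,G} → run D
t=3: ready={A,B,C,D,F,G,H} → run D
t=4: ready={A,B,C,D,F,G,H} → run D
t=5: ready={A,B,C,D,F,G,H} → run D
t=6: ready={A,B,C,D,F,G,H} → run D
t=7: ready={A,B,C,D,F,G,H} → run D
t=8: ready={A,B,C,F,G,H} → run H
t=9: ready={A,B,C,F,G,H} → run H
t=10: ready={A,B,C,F,G,H} → run H
t=11: ready={A,B,C,F,G} → run A
t=12: ready={A,B,C,F,G} → run A
t=13: ready={A,B,C,F,G} → run A
t=14: ready={B,C,F,G} → run B
t=15: ready={B,C,F,G} → run B
t=16: ready={B,C,F,G} → run B
t=17: ready={B,C,F,G} → run B
t=18: ready={B,C,F,G} → run B
t=19: ready={B,C,F,G} → run B
t=20: ready={B,C,F,G} → run B
t=21: ready={C,F,G} → run C
t=22: ready={C,F,G} → run C
t=23: ready={C,F,G} → run C
t=24: ready={C,F,G} → run C
t=25: ready={F,G} → run G
t=26: ready={F,G} → run G
t=27: ready={F,G} → run G
t=28: ready={F,G} → run G
t=29: ready={F,G} → run G
t=30: ready={F,G} → run G
t=31: ready={F,G} → run G
t=32: ready={F} → run F
t=33: ready={F} → run F
t=34: ready={F} → run F
t=35: ready={F} → run F
t=36: ready={F} → run F
t=37: (idle)
t=38: (idle)
t=39: (idle)

completion order = D, H, A, B, C, G, F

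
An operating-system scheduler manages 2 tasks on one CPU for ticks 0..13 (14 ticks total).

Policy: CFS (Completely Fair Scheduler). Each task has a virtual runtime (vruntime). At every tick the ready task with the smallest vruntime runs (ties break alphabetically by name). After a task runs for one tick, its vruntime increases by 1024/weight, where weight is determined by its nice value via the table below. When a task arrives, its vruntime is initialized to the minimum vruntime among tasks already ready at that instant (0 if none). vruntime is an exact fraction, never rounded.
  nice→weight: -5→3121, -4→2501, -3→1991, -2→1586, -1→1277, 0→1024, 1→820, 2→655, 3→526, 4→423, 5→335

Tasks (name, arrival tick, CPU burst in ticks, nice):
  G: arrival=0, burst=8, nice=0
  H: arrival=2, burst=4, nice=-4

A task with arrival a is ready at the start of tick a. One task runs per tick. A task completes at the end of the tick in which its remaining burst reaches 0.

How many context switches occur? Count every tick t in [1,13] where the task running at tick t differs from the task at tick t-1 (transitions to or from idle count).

context switches = 5

t=0: vr[G=0] → run G
t=1: vr[G=1] → run G
t=2: vr[G=2 H=2] → run G
t=3: vr[G=3 H=2] → run H
t=4: vr[G=3 H=6026/2501] → run H
t=5: vr[G=3 H=7050/2501] → run H
t=6: vr[G=3 H=8074/2501] → run G
t=7: vr[G=4 H=8074/2501] → run H
t=8: vr[G=4] → run G
t=9: vr[G=5] → run G
t=10: vr[G=6] → run G
t=11: vr[G=7] → run G
t=12: (idle)
t=13: (idle)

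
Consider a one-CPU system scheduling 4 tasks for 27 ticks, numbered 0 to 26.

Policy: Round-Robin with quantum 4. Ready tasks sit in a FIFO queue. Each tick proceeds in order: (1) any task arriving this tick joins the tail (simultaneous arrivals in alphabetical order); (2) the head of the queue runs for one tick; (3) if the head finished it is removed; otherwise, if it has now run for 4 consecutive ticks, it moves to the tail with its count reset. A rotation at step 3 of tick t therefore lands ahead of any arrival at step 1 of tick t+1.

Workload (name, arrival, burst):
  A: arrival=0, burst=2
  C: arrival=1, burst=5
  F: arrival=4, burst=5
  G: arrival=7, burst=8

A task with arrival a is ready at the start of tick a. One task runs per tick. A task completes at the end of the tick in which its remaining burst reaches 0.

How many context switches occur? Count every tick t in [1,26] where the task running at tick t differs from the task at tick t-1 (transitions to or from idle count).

context switches = 7

t=0: queue=[A] q_used=0 → run A
t=1: queue=[A,C] q_used=1 → run A
t=2: queue=[C] q_used=0 → run C
t=3: queue=[C] q_used=1 → run C
t=4: queue=[C,F] q_used=2 → run C
t=5: queue=[C,F] q_used=3 → run C
t=6: queue=[F,C] q_used=0 → run F
t=7: queue=[F,C,G] q_used=1 → run F
t=8: queue=[F,C,G] q_used=2 → run F
t=9: queue=[F,C,G] q_used=3 → run F
t=10: queue=[C,G,F] q_used=0 → run C
t=11: queue=[G,F] q_used=0 → run G
t=12: queue=[G,F] q_used=1 → run G
t=13: queue=[G,F] q_used=2 → run G
t=14: queue=[G,F] q_used=3 → run G
t=15: queue=[F,G] q_used=0 → run F
t=16: queue=[G] q_used=0 → run G
t=17: queue=[G] q_used=1 → run G
t=18: queue=[G] q_used=2 → run G
t=19: queue=[G] q_used=3 → run G
t=20: (idle)
t=21: (idle)
t=22: (idle)
t=23: (idle)
t=24: (idle)
t=25: (idle)
t=26: (idle)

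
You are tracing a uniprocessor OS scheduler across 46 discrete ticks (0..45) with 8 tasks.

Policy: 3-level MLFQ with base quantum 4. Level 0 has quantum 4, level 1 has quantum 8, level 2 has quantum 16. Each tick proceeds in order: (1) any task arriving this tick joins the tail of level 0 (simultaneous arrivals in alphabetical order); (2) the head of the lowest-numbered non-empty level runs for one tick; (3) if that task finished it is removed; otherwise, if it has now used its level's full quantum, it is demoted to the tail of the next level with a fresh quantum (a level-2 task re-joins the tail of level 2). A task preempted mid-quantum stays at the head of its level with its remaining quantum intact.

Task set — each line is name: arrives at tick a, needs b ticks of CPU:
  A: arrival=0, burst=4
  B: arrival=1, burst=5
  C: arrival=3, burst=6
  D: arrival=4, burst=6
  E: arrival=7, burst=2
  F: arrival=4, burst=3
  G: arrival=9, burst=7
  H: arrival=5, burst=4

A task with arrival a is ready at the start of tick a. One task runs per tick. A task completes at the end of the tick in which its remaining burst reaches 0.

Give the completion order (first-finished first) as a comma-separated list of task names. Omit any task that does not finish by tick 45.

t=0: L0/L1/L2 = A/-/- → run A
t=1: L0/L1/L2 = AB/-/- → run A
t=2: L0/L1/L2 = AB/-/- → run A
t=3: L0/L1/L2 = ABC/-/- → run A
t=4: L0/L1/L2 = BCDF/-/- → run B
t=5: L0/L1/L2 = BCDFH/-/- → run B
t=6: L0/L1/L2 = BCDFH/-/- → run B
t=7: L0/L1/L2 = BCDFHE/-/- → run B
t=8: L0/L1/L2 = CDFHE/B/- → run C
t=9: L0/L1/L2 = CDFHEG/B/- → run C
t=10: L0/L1/L2 = CDFHEG/B/- → run C
t=11: L0/L1/L2 = CDFHEG/B/- → run C
t=12: L0/L1/L2 = DFHEG/BC/- → run D
t=13: L0/L1/L2 = DFHEG/BC/- → run D
t=14: L0/L1/L2 = DFHEG/BC/- → run D
t=15: L0/L1/L2 = DFHEG/BC/- → run D
t=16: L0/L1/L2 = FHEG/BCD/- → run F
t=17: L0/L1/L2 = FHEG/BCD/- → run F
t=18: L0/L1/L2 = FHEG/BCD/- → run F
t=19: L0/L1/L2 = HEG/BCD/- → run H
t=20: L0/L1/L2 = HEG/BCD/- → run H
t=21: L0/L1/L2 = HEG/BCD/- → run H
t=22: L0/L1/L2 = HEG/BCD/- → run H
t=23: L0/L1/L2 = EG/BCD/- → run E
t=24: L0/L1/L2 = EG/BCD/- → run E
t=25: L0/L1/L2 = G/BCD/- → run G
t=26: L0/L1/L2 = G/BCD/- → run G
t=27: L0/L1/L2 = G/BCD/- → run G
t=28: L0/L1/L2 = G/BCD/- → run G
t=29: L0/L1/L2 = -/BCDG/- → run B
t=30: L0/L1/L2 = -/CDG/- → run C
t=31: L0/L1/L2 = -/CDG/- → run C
t=32: L0/L1/L2 = -/DG/- → run D
t=33: L0/L1/L2 = -/DG/- → run D
t=34: L0/L1/L2 = -/G/- → run G
t=35: L0/L1/L2 = -/G/- → run G
t=36: L0/L1/L2 = -/G/- → run G
t=37: (idle)
t=38: (idle)
t=39: (idle)
t=40: (idle)
t=41: (idle)
t=42: (idle)
t=43: (idle)
t=44: (idle)
t=45: (idle)

completion order = A, F, H, E, B, C, D, G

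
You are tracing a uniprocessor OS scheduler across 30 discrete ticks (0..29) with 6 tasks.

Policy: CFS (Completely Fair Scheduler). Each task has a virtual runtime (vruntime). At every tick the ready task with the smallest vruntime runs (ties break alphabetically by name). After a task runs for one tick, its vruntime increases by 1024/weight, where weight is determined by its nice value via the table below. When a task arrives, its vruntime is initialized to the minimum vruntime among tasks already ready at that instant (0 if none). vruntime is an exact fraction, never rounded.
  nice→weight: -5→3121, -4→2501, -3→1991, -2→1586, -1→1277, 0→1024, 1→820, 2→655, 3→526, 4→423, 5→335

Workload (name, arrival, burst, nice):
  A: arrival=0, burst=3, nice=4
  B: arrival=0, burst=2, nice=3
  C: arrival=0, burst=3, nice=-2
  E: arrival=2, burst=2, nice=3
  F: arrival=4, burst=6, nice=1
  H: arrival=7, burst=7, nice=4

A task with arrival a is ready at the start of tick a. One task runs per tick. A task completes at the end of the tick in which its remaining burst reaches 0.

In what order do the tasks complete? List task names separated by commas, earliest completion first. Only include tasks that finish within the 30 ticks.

t=0: vr[A=0 B=0 C=0] → run A
t=1: vr[A=1024/423 B=0 C=0] → run B
t=2: vr[A=1024/423 B=512/263 C=0 E=0] → run C
t=3: vr[A=1024/423 B=512/263 C=512/793 E=0] → run E
t=4: vr[A=1024/423 B=512/263 C=512/793 E=512/263 F=512/793] → run C
t=5: vr[A=1024/423 B=512/263 C=1024/793 E=512/263 F=512/793] → run F
t=6: vr[A=1024/423 B=512/263 C=1024/793 E=512/263 F=307968/162565] → run C
t=7: vr[A=1024/423 B=512/263 E=512/263 F=307968/162565 H=307968/162565] → run F
t=8: vr[A=1024/423 B=512/263 E=512/263 F=510976/162565 H=307968/162565] → run H
t=9: vr[A=1024/423 B=512/263 E=512/263 F=510976/162565 H=296737024/68764995] → run B
t=10: vr[A=1024/423 E=512/263 F=510976/162565 H=296737024/68764995] → run E
t=11: vr[A=1024/423 F=510976/162565 H=296737024/68764995] → run A
t=12: vr[A=2048/423 F=510976/162565 H=296737024/68764995] → run F
t=13: vr[A=2048/423 F=713984/162565 H=296737024/68764995] → run H
t=14: vr[A=2048/423 F=713984/162565 H=463203584/68764995] → run F
t=15: vr[A=2048/423 F=916992/162565 H=463203584/68764995] → run A
t=16: vr[F=916992/162565 H=463203584/68764995] → run F
t=17: vr[F=224000/32513 H=463203584/68764995] → run H
t=18: vr[F=224000/32513 H=209890048/22921665] → run F
t=19: vr[H=209890048/22921665] → run H
t=20: vr[H=796136704/68764995] → run H
t=21: vr[H=962603264/68764995] → run H
t=22: vr[H=376356608/22921665] → run H
t=23: (idle)
t=24: (idle)
t=25: (idle)
t=26: (idle)
t=27: (idle)
t=28: (idle)
t=29: (idle)

completion order = C, B, E, A, F, H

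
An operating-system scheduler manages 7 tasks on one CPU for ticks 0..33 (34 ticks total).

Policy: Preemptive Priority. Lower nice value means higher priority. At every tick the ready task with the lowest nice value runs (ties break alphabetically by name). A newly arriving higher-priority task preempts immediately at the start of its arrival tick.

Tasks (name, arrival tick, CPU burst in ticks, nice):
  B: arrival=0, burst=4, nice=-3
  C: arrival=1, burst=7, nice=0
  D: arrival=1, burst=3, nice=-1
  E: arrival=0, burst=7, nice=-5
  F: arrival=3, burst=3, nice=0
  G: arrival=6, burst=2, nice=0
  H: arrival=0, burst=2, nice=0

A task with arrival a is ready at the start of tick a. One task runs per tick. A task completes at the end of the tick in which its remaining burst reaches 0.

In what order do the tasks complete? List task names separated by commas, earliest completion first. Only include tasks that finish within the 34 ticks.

completion order = E, B, D, C, F, G, H

t=0: ready={B,E,H} → run E
t=1: ready={B,C,D,E,H} → run E
t=2: ready={B,C,D,E,H} → run E
t=3: ready={B,C,D,E,F,H} → run E
t=4: ready={B,C,D,E,F,H} → run E
t=5: ready={B,C,D,E,F,H} → run E
t=6: ready={B,C,D,E,F,G,H} → run E
t=7: ready={B,C,D,F,G,H} → run B
t=8: ready={B,C,D,F,G,H} → run B
t=9: ready={B,C,D,F,G,H} → run B
t=10: ready={B,C,D,F,G,H} → run B
t=11: ready={C,D,F,G,H} → run D
t=12: ready={C,D,F,G,H} → run D
t=13: ready={C,D,F,G,H} → run D
t=14: ready={C,F,G,H} → run C
t=15: ready={C,F,G,H} → run C
t=16: ready={C,F,G,H} → run C
t=17: ready={C,F,G,H} → run C
t=18: ready={C,F,G,H} → run C
t=19: ready={C,F,G,H} → run C
t=20: ready={C,F,G,H} → run C
t=21: ready={F,G,H} → run F
t=22: ready={F,G,H} → run F
t=23: ready={F,G,H} → run F
t=24: ready={G,H} → run G
t=25: ready={G,H} → run G
t=26: ready={H} → run H
t=27: ready={H} → run H
t=28: (idle)
t=29: (idle)
t=30: (idle)
t=31: (idle)
t=32: (idle)
t=33: (idle)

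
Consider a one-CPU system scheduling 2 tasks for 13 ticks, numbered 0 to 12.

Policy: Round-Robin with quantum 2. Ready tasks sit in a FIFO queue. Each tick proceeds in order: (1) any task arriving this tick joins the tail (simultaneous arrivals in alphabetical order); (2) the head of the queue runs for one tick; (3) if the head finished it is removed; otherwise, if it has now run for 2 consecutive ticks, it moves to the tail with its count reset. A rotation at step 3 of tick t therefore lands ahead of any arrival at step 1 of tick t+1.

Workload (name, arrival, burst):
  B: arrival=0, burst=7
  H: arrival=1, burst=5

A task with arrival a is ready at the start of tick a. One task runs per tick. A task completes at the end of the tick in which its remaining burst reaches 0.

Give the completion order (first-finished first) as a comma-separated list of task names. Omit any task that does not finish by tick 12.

completion order = H, B

t=0: queue=[B] q_used=0 → run B
t=1: queue=[B,H] q_used=1 → run B
t=2: queue=[H,B] q_used=0 → run H
t=3: queue=[H,B] q_used=1 → run H
t=4: queue=[B,H] q_used=0 → run B
t=5: queue=[B,H] q_used=1 → run B
t=6: queue=[H,B] q_used=0 → run H
t=7: queue=[H,B] q_used=1 → run H
t=8: queue=[B,H] q_used=0 → run B
t=9: queue=[B,H] q_used=1 → run B
t=10: queue=[H,B] q_used=0 → run H
t=11: queue=[B] q_used=0 → run B
t=12: (idle)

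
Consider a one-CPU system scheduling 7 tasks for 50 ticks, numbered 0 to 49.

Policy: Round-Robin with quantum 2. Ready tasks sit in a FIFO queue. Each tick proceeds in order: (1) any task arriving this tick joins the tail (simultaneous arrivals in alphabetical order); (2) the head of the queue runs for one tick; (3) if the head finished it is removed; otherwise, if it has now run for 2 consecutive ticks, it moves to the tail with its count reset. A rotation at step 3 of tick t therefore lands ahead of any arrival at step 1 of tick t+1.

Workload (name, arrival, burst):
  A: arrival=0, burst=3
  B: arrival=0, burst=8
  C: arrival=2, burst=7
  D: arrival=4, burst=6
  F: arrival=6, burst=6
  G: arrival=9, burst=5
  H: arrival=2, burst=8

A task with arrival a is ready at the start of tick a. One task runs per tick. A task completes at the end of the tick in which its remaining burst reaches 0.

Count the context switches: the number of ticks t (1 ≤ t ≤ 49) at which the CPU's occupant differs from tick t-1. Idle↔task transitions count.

t=0: queue=[A,B] q_used=0 → run A
t=1: queue=[A,B] q_used=1 → run A
t=2: queue=[B,A,C,H] q_used=0 → run B
t=3: queue=[B,A,C,H] q_used=1 → run B
t=4: queue=[A,C,H,B,D] q_used=0 → run A
t=5: queue=[C,H,B,D] q_used=0 → run C
t=6: queue=[C,H,B,D,F] q_used=1 → run C
t=7: queue=[H,B,D,F,C] q_used=0 → run H
t=8: queue=[H,B,D,F,C] q_used=1 → run H
t=9: queue=[B,D,F,C,H,G] q_used=0 → run B
t=10: queue=[B,D,F,C,H,G] q_used=1 → run B
t=11: queue=[D,F,C,H,G,B] q_used=0 → run D
t=12: queue=[D,F,C,H,G,B] q_used=1 → run D
t=13: queue=[F,C,H,G,B,D] q_used=0 → run F
t=14: queue=[F,C,H,G,B,D] q_used=1 → run F
t=15: queue=[C,H,G,B,D,F] q_used=0 → run C
t=16: queue=[C,H,G,B,D,F] q_used=1 → run C
t=17: queue=[H,G,B,D,F,C] q_used=0 → run H
t=18: queue=[H,G,B,D,F,C] q_used=1 → run H
t=19: queue=[G,B,D,F,C,H] q_used=0 → run G
t=20: queue=[G,B,D,F,C,H] q_used=1 → run G
t=21: queue=[B,D,F,C,H,G] q_used=0 → run B
t=22: queue=[B,D,F,C,H,G] q_used=1 → run B
t=23: queue=[D,F,C,H,G,B] q_used=0 → run D
t=24: queue=[D,F,C,H,G,B] q_used=1 → run D
t=25: queue=[F,C,H,G,B,D] q_used=0 → run F
t=26: queue=[F,C,H,G,B,D] q_used=1 → run F
t=27: queue=[C,H,G,B,D,F] q_used=0 → run C
t=28: queue=[C,H,G,B,D,F] q_used=1 → run C
t=29: queue=[H,G,B,D,F,C] q_used=0 → run H
t=30: queue=[H,G,B,D,F,C] q_used=1 → run H
t=31: queue=[G,B,D,F,C,H] q_used=0 → run G
t=32: queue=[G,B,D,F,C,H] q_used=1 → run G
t=33: queue=[B,D,F,C,H,G] q_used=0 → run B
t=34: queue=[B,D,F,C,H,G] q_used=1 → run B
t=35: queue=[D,F,C,H,G] q_used=0 → run D
t=36: queue=[D,F,C,H,G] q_used=1 → run D
t=37: queue=[F,C,H,G] q_used=0 → run F
t=38: queue=[F,C,H,G] q_used=1 → run F
t=39: queue=[C,H,G] q_used=0 → run C
t=40: queue=[H,G] q_used=0 → run H
t=41: queue=[H,G] q_used=1 → run H
t=42: queue=[G] q_used=0 → run G
t=43: (idle)
t=44: (idle)
t=45: (idle)
t=46: (idle)
t=47: (idle)
t=48: (idle)
t=49: (idle)

context switches = 23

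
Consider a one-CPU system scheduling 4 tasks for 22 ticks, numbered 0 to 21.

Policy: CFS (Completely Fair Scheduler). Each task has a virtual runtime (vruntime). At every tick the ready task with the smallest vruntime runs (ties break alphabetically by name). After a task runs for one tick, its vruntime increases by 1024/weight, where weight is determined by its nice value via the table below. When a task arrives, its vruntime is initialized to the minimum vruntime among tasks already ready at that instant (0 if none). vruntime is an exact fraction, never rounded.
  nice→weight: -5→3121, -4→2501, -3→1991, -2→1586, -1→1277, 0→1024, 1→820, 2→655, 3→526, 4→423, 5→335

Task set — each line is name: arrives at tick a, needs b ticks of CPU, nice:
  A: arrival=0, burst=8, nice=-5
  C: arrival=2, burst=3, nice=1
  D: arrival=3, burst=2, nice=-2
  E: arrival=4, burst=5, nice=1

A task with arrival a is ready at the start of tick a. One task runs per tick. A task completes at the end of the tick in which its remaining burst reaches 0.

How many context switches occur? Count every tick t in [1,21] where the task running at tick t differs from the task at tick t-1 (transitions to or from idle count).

context switches = 12

t=0: vr[A=0] → run A
t=1: vr[A=1024/3121] → run A
t=2: vr[A=2048/3121 C=2048/3121] → run A
t=3: vr[A=3072/3121 C=2048/3121 D=2048/3121] → run C
t=4: vr[A=3072/3121 C=1218816/639805 D=2048/3121 E=2048/3121] → run D
t=5: vr[A=3072/3121 C=1218816/639805 D=3222016/2474953 E=2048/3121] → run E
t=6: vr[A=3072/3121 C=1218816/639805 D=3222016/2474953 E=1218816/639805] → run A
t=7: vr[A=4096/3121 C=1218816/639805 D=3222016/2474953 E=1218816/639805] → run D
t=8: vr[A=4096/3121 C=1218816/639805 E=1218816/639805] → run A
t=9: vr[A=5120/3121 C=1218816/639805 E=1218816/639805] → run A
t=10: vr[A=6144/3121 C=1218816/639805 E=1218816/639805] → run C
t=11: vr[A=6144/3121 C=2017792/639805 E=1218816/639805] → run E
t=12: vr[A=6144/3121 C=2017792/639805 E=2017792/639805] → run A
t=13: vr[A=7168/3121 C=2017792/639805 E=2017792/639805] → run A
t=14: vr[C=2017792/639805 E=2017792/639805] → run C
t=15: vr[E=2017792/639805] → run E
t=16: vr[E=2816768/639805] → run E
t=17: vr[E=3615744/639805] → run E
t=18: (idle)
t=19: (idle)
t=20: (idle)
t=21: (idle)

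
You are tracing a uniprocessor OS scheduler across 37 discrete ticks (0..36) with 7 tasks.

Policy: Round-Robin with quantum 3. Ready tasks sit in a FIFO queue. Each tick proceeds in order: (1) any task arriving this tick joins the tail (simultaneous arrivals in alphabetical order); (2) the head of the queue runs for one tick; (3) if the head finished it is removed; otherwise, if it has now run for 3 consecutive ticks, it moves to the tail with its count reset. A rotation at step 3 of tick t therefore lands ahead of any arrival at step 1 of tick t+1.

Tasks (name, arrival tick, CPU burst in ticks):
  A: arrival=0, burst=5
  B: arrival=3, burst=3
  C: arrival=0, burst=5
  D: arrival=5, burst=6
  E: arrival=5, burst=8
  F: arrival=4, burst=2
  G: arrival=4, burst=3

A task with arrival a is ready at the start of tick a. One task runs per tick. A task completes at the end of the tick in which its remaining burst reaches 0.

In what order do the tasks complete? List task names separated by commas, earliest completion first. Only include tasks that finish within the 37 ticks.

completion order = A, B, F, G, C, D, E

t=0: queue=[A,C] q_used=0 → run A
t=1: queue=[A,C] q_used=1 → run A
t=2: queue=[A,C] q_used=2 → run A
t=3: queue=[C,A,B] q_used=0 → run C
t=4: queue=[C,A,B,F,G] q_used=1 → run C
t=5: queue=[C,A,B,F,G,D,E] q_used=2 → run C
t=6: queue=[A,B,F,G,D,E,C] q_used=0 → run A
t=7: queue=[A,B,F,G,D,E,C] q_used=1 → run A
t=8: queue=[B,F,G,D,E,C] q_used=0 → run B
t=9: queue=[B,F,G,D,E,C] q_used=1 → run B
t=10: queue=[B,F,G,D,E,C] q_used=2 → run B
t=11: queue=[F,G,D,E,C] q_used=0 → run F
t=12: queue=[F,G,D,E,C] q_used=1 → run F
t=13: queue=[G,D,E,C] q_used=0 → run G
t=14: queue=[G,D,E,C] q_used=1 → run G
t=15: queue=[G,D,E,C] q_used=2 → run G
t=16: queue=[D,E,C] q_used=0 → run D
t=17: queue=[D,E,C] q_used=1 → run D
t=18: queue=[D,E,C] q_used=2 → run D
t=19: queue=[E,C,D] q_used=0 → run E
t=20: queue=[E,C,D] q_used=1 → run E
t=21: queue=[E,C,D] q_used=2 → run E
t=22: queue=[C,D,E] q_used=0 → run C
t=23: queue=[C,D,E] q_used=1 → run C
t=24: queue=[D,E] q_used=0 → run D
t=25: queue=[D,E] q_used=1 → run D
t=26: queue=[D,E] q_used=2 → run D
t=27: queue=[E] q_used=0 → run E
t=28: queue=[E] q_used=1 → run E
t=29: queue=[E] q_used=2 → run E
t=30: queue=[E] q_used=0 → run E
t=31: queue=[E] q_used=1 → run E
t=32: (idle)
t=33: (idle)
t=34: (idle)
t=35: (idle)
t=36: (idle)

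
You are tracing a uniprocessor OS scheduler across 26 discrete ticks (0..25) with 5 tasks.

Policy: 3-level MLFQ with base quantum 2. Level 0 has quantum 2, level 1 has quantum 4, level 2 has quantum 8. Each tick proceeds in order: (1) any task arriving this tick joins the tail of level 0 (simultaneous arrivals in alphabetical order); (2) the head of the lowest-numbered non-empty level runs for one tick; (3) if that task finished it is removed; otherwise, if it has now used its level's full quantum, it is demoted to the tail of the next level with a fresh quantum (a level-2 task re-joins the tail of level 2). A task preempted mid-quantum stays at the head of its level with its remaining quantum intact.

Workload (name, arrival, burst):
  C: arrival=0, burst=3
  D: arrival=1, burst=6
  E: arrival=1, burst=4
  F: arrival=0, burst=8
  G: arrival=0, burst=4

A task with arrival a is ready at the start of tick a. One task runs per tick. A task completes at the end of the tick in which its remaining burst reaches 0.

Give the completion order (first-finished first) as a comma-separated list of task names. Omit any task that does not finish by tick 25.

t=0: L0/L1/L2 = CFG/-/- → run C
t=1: L0/L1/L2 = CFGDE/-/- → run C
t=2: L0/L1/L2 = FGDE/C/- → run F
t=3: L0/L1/L2 = FGDE/C/- → run F
t=4: L0/L1/L2 = GDE/CF/- → run G
t=5: L0/L1/L2 = GDE/CF/- → run G
t=6: L0/L1/L2 = DE/CFG/- → run D
t=7: L0/L1/L2 = DE/CFG/- → run D
t=8: L0/L1/L2 = E/CFGD/- → run E
t=9: L0/L1/L2 = E/CFGD/- → run E
t=10: L0/L1/L2 = -/CFGDE/- → run C
t=11: L0/L1/L2 = -/FGDE/- → run F
t=12: L0/L1/L2 = -/FGDE/- → run F
t=13: L0/L1/L2 = -/FGDE/- → run F
t=14: L0/L1/L2 = -/FGDE/- → run F
t=15: L0/L1/L2 = -/GDE/F → run G
t=16: L0/L1/L2 = -/GDE/F → run G
t=17: L0/L1/L2 = -/DE/F → run D
t=18: L0/L1/L2 = -/DE/F → run D
t=19: L0/L1/L2 = -/DE/F → run D
t=20: L0/L1/L2 = -/DE/F → run D
t=21: L0/L1/L2 = -/E/F → run E
t=22: L0/L1/L2 = -/E/F → run E
t=23: L0/L1/L2 = -/-/F → run F
t=24: L0/L1/L2 = -/-/F → run F
t=25: (idle)

completion order = C, G, D, E, F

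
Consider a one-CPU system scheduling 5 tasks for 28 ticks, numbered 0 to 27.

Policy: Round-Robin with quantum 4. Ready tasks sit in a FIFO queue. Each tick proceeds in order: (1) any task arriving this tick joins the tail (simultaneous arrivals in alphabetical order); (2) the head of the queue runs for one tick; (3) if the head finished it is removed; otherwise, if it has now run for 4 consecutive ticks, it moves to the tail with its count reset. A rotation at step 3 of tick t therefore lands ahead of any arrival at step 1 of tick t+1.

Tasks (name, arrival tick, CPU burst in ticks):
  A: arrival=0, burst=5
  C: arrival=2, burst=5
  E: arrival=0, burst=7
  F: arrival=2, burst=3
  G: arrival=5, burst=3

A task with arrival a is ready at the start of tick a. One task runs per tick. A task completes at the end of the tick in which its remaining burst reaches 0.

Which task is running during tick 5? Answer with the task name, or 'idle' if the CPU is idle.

running at tick 5 = E

t=0: queue=[A,E] q_used=0 → run A
t=1: queue=[A,E] q_used=1 → run A
t=2: queue=[A,E,C,F] q_used=2 → run A
t=3: queue=[A,E,C,F] q_used=3 → run A
t=4: queue=[E,C,F,A] q_used=0 → run E
t=5: queue=[E,C,F,A,G] q_used=1 → run E
t=6: queue=[E,C,F,A,G] q_used=2 → run E
t=7: queue=[E,C,F,A,G] q_used=3 → run E
t=8: queue=[C,F,A,G,E] q_used=0 → run C
t=9: queue=[C,F,A,G,E] q_used=1 → run C
t=10: queue=[C,F,A,G,E] q_used=2 → run C
t=11: queue=[C,F,A,G,E] q_used=3 → run C
t=12: queue=[F,A,G,E,C] q_used=0 → run F
t=13: queue=[F,A,G,E,C] q_used=1 → run F
t=14: queue=[F,A,G,E,C] q_used=2 → run F
t=15: queue=[A,G,E,C] q_used=0 → run A
t=16: queue=[G,E,C] q_used=0 → run G
t=17: queue=[G,E,C] q_used=1 → run G
t=18: queue=[G,E,C] q_used=2 → run G
t=19: queue=[E,C] q_used=0 → run E
t=20: queue=[E,C] q_used=1 → run E
t=21: queue=[E,C] q_used=2 → run E
t=22: queue=[C] q_used=0 → run C
t=23: (idle)
t=24: (idle)
t=25: (idle)
t=26: (idle)
t=27: (idle)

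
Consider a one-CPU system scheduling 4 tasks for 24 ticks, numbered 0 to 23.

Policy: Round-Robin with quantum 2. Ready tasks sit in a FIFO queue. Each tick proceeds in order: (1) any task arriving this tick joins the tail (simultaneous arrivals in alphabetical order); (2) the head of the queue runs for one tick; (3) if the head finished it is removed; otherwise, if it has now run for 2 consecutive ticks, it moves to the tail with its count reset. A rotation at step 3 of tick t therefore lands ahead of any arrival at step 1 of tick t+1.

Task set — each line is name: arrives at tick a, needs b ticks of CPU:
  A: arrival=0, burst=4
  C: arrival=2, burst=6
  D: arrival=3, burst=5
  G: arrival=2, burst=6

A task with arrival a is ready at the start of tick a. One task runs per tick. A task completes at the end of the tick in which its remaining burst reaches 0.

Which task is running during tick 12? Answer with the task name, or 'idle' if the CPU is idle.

t=0: queue=[A] q_used=0 → run A
t=1: queue=[A] q_used=1 → run A
t=2: queue=[A,C,G] q_used=0 → run A
t=3: queue=[A,C,G,D] q_used=1 → run A
t=4: queue=[C,G,D] q_used=0 → run C
t=5: queue=[C,G,D] q_used=1 → run C
t=6: queue=[G,D,C] q_used=0 → run G
t=7: queue=[G,D,C] q_used=1 → run G
t=8: queue=[D,C,G] q_used=0 → run D
t=9: queue=[D,C,G] q_used=1 → run D
t=10: queue=[C,G,D] q_used=0 → run C
t=11: queue=[C,G,D] q_used=1 → run C
t=12: queue=[G,D,C] q_used=0 → run G
t=13: queue=[G,D,C] q_used=1 → run G
t=14: queue=[D,C,G] q_used=0 → run D
t=15: queue=[D,C,G] q_used=1 → run D
t=16: queue=[C,G,D] q_used=0 → run C
t=17: queue=[C,G,D] q_used=1 → run C
t=18: queue=[G,D] q_used=0 → run G
t=19: queue=[G,D] q_used=1 → run G
t=20: queue=[D] q_used=0 → run D
t=21: (idle)
t=22: (idle)
t=23: (idle)

running at tick 12 = G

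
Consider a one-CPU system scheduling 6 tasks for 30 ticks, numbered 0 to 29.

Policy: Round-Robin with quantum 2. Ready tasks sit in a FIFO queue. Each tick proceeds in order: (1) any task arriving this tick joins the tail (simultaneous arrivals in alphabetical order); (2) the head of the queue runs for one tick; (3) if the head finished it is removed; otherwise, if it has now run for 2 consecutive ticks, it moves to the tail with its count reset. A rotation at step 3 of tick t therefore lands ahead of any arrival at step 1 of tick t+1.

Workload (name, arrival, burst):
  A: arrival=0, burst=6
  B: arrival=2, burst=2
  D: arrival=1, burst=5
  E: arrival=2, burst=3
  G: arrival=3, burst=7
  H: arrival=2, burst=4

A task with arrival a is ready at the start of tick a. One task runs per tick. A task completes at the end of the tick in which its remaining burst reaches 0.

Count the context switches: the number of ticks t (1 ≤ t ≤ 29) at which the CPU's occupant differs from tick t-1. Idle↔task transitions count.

context switches = 14

t=0: queue=[A] q_used=0 → run A
t=1: queue=[A,D] q_used=1 → run A
t=2: queue=[D,A,B,E,H] q_used=0 → run D
t=3: queue=[D,A,B,E,H,G] q_used=1 → run D
t=4: queue=[A,B,E,H,G,D] q_used=0 → run A
t=5: queue=[A,B,E,H,G,D] q_used=1 → run A
t=6: queue=[B,E,H,G,D,A] q_used=0 → run B
t=7: queue=[B,E,H,G,D,A] q_used=1 → run B
t=8: queue=[E,H,G,D,A] q_used=0 → run E
t=9: queue=[E,H,G,D,A] q_used=1 → run E
t=10: queue=[H,G,D,A,E] q_used=0 → run H
t=11: queue=[H,G,D,A,E] q_used=1 → run H
t=12: queue=[G,D,A,E,H] q_used=0 → run G
t=13: queue=[G,D,A,E,H] q_used=1 → run G
t=14: queue=[D,A,E,H,G] q_used=0 → run D
t=15: queue=[D,A,E,H,G] q_used=1 → run D
t=16: queue=[A,E,H,G,D] q_used=0 → run A
t=17: queue=[A,E,H,G,D] q_used=1 → run A
t=18: queue=[E,H,G,D] q_used=0 → run E
t=19: queue=[H,G,D] q_used=0 → run H
t=20: queue=[H,G,D] q_used=1 → run H
t=21: queue=[G,D] q_used=0 → run G
t=22: queue=[G,D] q_used=1 → run G
t=23: queue=[D,G] q_used=0 → run D
t=24: queue=[G] q_used=0 → run G
t=25: queue=[G] q_used=1 → run G
t=26: queue=[G] q_used=0 → run G
t=27: (idle)
t=28: (idle)
t=29: (idle)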